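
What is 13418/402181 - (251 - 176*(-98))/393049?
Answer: -1763833837/158076839869 ≈ -0.011158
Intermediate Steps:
13418/402181 - (251 - 176*(-98))/393049 = 13418*(1/402181) - (251 + 17248)*(1/393049) = 13418/402181 - 1*17499*(1/393049) = 13418/402181 - 17499*1/393049 = 13418/402181 - 17499/393049 = -1763833837/158076839869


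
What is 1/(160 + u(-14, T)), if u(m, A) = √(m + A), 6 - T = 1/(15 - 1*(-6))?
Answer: 3360/537769 - 13*I*√21/537769 ≈ 0.006248 - 0.00011078*I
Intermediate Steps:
T = 125/21 (T = 6 - 1/(15 - 1*(-6)) = 6 - 1/(15 + 6) = 6 - 1/21 = 125/21 ≈ 5.9524)
u(m, A) = √(A + m)
1/(160 + u(-14, T)) = 1/(160 + √(125/21 - 14)) = 1/(160 + √(-169/21)) = 1/(160 + 13*I*√21/21)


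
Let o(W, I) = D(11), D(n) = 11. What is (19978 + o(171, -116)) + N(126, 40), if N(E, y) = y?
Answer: 20029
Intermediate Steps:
o(W, I) = 11
(19978 + o(171, -116)) + N(126, 40) = (19978 + 11) + 40 = 19989 + 40 = 20029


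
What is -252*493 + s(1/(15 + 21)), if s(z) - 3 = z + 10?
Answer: -4472027/36 ≈ -1.2422e+5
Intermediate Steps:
s(z) = 13 + z (s(z) = 3 + (z + 10) = 3 + (10 + z) = 13 + z)
-252*493 + s(1/(15 + 21)) = -252*493 + (13 + 1/(15 + 21)) = -124236 + (13 + 1/36) = -124236 + 469/36 = -4472027/36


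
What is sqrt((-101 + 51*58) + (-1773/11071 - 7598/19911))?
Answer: 2*sqrt(34699861094953714509)/220434681 ≈ 53.446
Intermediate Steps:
sqrt((-101 + 51*58) + (-1773/11071 - 7598/19911)) = sqrt((-101 + 2958) + (-1773*1/11071 - 7598*1/19911)) = sqrt(2857 + (-1773/11071 - 7598/19911)) = sqrt(2857 - 119419661/220434681) = sqrt(629662463956/220434681) = 2*sqrt(34699861094953714509)/220434681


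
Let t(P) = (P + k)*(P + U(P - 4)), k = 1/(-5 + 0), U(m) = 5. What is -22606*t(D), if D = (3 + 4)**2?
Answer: -297856656/5 ≈ -5.9571e+7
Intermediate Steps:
D = 49 (D = 7**2 = 49)
k = -1/5 (k = 1/(-5) = -1/5 ≈ -0.20000)
t(P) = (5 + P)*(-1/5 + P) (t(P) = (P - 1/5)*(P + 5) = (-1/5 + P)*(5 + P) = (5 + P)*(-1/5 + P))
-22606*t(D) = -22606*(-1 + 49**2 + (24/5)*49) = -22606*(-1 + 2401 + 1176/5) = -22606*13176/5 = -297856656/5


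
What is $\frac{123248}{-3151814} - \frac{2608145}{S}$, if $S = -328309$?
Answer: $\frac{4089962248699}{517384451263} \approx 7.9051$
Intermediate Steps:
$\frac{123248}{-3151814} - \frac{2608145}{S} = \frac{123248}{-3151814} - \frac{2608145}{-328309} = 123248 \left(- \frac{1}{3151814}\right) - - \frac{2608145}{328309} = - \frac{61624}{1575907} + \frac{2608145}{328309} = \frac{4089962248699}{517384451263}$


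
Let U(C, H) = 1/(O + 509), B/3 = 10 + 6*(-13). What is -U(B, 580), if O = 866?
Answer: -1/1375 ≈ -0.00072727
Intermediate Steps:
B = -204 (B = 3*(10 + 6*(-13)) = 3*(10 - 78) = 3*(-68) = -204)
U(C, H) = 1/1375 (U(C, H) = 1/(866 + 509) = 1/1375)
-U(B, 580) = -1*1/1375 = -1/1375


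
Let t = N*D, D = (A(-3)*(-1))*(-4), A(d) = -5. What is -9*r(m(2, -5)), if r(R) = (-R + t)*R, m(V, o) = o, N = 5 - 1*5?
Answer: 225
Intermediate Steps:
D = -20 (D = -5*(-1)*(-4) = 5*(-4) = -20)
N = 0 (N = 5 - 5 = 0)
t = 0 (t = 0*(-20) = 0)
r(R) = -R**2 (r(R) = (-R + 0)*R = (-R)*R = -R**2)
-9*r(m(2, -5)) = -(-9)*(-5)**2 = -(-9)*25 = -9*(-25) = 225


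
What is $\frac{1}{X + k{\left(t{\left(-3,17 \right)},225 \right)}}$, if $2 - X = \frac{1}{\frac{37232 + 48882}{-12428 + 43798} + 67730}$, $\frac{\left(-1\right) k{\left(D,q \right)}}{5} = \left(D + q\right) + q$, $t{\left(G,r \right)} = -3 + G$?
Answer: $- \frac{1062388107}{2356376837011} \approx -0.00045086$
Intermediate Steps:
$k{\left(D,q \right)} = - 10 q - 5 D$ ($k{\left(D,q \right)} = - 5 \left(\left(D + q\right) + q\right) = - 5 \left(D + 2 q\right) = - 10 q - 5 D$)
$X = \frac{2124760529}{1062388107}$ ($X = 2 - \frac{1}{\frac{37232 + 48882}{-12428 + 43798} + 67730} = 2 - \frac{1}{\frac{86114}{31370} + 67730} = 2 - \frac{1}{86114 \cdot \frac{1}{31370} + 67730} = 2 - \frac{1}{\frac{43057}{15685} + 67730} = 2 - \frac{1}{\frac{1062388107}{15685}} = 2 - \frac{15685}{1062388107} = \frac{2124760529}{1062388107} \approx 2.0$)
$\frac{1}{X + k{\left(t{\left(-3,17 \right)},225 \right)}} = \frac{1}{\frac{2124760529}{1062388107} - \left(2250 + 5 \left(-3 - 3\right)\right)} = \frac{1}{\frac{2124760529}{1062388107} - 2220} = \frac{1}{- \frac{2356376837011}{1062388107}} = - \frac{1062388107}{2356376837011}$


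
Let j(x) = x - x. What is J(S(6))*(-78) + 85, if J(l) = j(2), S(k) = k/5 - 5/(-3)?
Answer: 85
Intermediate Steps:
j(x) = 0
S(k) = 5/3 + k/5 (S(k) = k*(⅕) - 5*(-⅓) = k/5 + 5/3 = 5/3 + k/5)
J(l) = 0
J(S(6))*(-78) + 85 = 0*(-78) + 85 = 0 + 85 = 85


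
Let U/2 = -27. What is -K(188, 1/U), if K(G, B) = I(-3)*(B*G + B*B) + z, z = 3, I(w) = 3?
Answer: 7235/972 ≈ 7.4434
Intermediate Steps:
U = -54 (U = 2*(-27) = -54)
K(G, B) = 3 + 3*B² + 3*B*G (K(G, B) = 3*(B*G + B*B) + 3 = 3*(B*G + B²) + 3 = 3*(B² + B*G) + 3 = (3*B² + 3*B*G) + 3 = 3 + 3*B² + 3*B*G)
-K(188, 1/U) = -(3 + 3*(1/(-54))² + 3*188/(-54)) = -(3 + 3*(-1/54)² + 3*(-1/54)*188) = -(3 + 3*(1/2916) - 94/9) = -(3 + 1/972 - 94/9) = -1*(-7235/972) = 7235/972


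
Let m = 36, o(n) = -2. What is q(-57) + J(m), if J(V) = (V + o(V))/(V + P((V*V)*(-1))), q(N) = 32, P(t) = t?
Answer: 20143/630 ≈ 31.973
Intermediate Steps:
J(V) = (-2 + V)/(V - V²) (J(V) = (V - 2)/(V + (V*V)*(-1)) = (-2 + V)/(V + V²*(-1)) = (-2 + V)/(V - V²))
q(-57) + J(m) = 32 + (2 - 1*36)/(36*(-1 + 36)) = 32 + (1/36)*(2 - 36)/35 = 32 + (1/36)*(1/35)*(-34) = 32 - 17/630 = 20143/630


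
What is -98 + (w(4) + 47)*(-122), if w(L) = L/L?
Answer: -5954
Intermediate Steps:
w(L) = 1
-98 + (w(4) + 47)*(-122) = -98 + (1 + 47)*(-122) = -98 + 48*(-122) = -98 - 5856 = -5954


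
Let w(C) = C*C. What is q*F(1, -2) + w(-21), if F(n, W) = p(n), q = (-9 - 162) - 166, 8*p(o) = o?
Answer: 3191/8 ≈ 398.88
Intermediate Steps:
w(C) = C²
p(o) = o/8
q = -337 (q = -171 - 166 = -337)
F(n, W) = n/8
q*F(1, -2) + w(-21) = -337/8 + (-21)² = -337*⅛ + 441 = -337/8 + 441 = 3191/8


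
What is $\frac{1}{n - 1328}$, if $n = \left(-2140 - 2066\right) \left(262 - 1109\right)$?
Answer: $\frac{1}{3561154} \approx 2.8081 \cdot 10^{-7}$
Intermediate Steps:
$n = 3562482$ ($n = - 4206 \left(262 + \left(-2440 + 1331\right)\right) = - 4206 \left(262 - 1109\right) = \left(-4206\right) \left(-847\right) = 3562482$)
$\frac{1}{n - 1328} = \frac{1}{3562482 - 1328} = \frac{1}{3561154}$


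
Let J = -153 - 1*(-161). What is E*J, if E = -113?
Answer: -904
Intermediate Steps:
J = 8 (J = -153 + 161 = 8)
E*J = -113*8 = -904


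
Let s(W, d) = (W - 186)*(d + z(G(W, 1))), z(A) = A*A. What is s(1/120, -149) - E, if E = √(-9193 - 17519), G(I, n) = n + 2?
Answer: 156233/6 - 6*I*√742 ≈ 26039.0 - 163.44*I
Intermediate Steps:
G(I, n) = 2 + n
E = 6*I*√742 (E = √(-26712) = 6*I*√742 ≈ 163.44*I)
z(A) = A²
s(W, d) = (-186 + W)*(9 + d) (s(W, d) = (W - 186)*(d + (2 + 1)²) = (-186 + W)*(d + 3²) = (-186 + W)*(d + 9) = (-186 + W)*(9 + d))
s(1/120, -149) - E = (-1674 - 186*(-149) + 9/120 - 149/120) - 6*I*√742 = (-1674 + 27714 + 9*(1/120) + (1/120)*(-149)) - 6*I*√742 = (-1674 + 27714 + 3/40 - 149/120) - 6*I*√742 = 156233/6 - 6*I*√742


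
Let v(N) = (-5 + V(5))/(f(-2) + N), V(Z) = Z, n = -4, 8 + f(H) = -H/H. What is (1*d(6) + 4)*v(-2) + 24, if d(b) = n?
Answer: 24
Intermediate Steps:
f(H) = -9 (f(H) = -8 - H/H = -8 - 1*1 = -8 - 1 = -9)
v(N) = 0 (v(N) = (-5 + 5)/(-9 + N) = 0/(-9 + N) = 0)
d(b) = -4
(1*d(6) + 4)*v(-2) + 24 = (1*(-4) + 4)*0 + 24 = (-4 + 4)*0 + 24 = 0*0 + 24 = 0 + 24 = 24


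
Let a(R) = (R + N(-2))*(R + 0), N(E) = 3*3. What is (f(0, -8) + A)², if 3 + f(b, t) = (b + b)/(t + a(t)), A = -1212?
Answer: 1476225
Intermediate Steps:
N(E) = 9
a(R) = R*(9 + R) (a(R) = (R + 9)*(R + 0) = (9 + R)*R = R*(9 + R))
f(b, t) = -3 + 2*b/(t + t*(9 + t)) (f(b, t) = -3 + (b + b)/(t + t*(9 + t)) = -3 + (2*b)/(t + t*(9 + t)) = -3 + 2*b/(t + t*(9 + t)))
(f(0, -8) + A)² = ((-30*(-8) - 3*(-8)² + 2*0)/((-8)*(10 - 8)) - 1212)² = (-⅛*(240 - 3*64 + 0)/2 - 1212)² = (-⅛*½*(240 - 192 + 0) - 1212)² = (-⅛*½*48 - 1212)² = (-3 - 1212)² = (-1215)² = 1476225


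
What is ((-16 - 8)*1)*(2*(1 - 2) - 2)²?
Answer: -384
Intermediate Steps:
((-16 - 8)*1)*(2*(1 - 2) - 2)² = (-24*1)*(2*(-1) - 2)² = -24*(-2 - 2)² = -24*(-4)² = -24*16 = -384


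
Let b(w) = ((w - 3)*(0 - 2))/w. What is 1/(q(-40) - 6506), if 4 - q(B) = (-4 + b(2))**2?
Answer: -1/6511 ≈ -0.00015359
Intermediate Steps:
b(w) = (6 - 2*w)/w (b(w) = ((-3 + w)*(-2))/w = (6 - 2*w)/w)
q(B) = -5 (q(B) = 4 - (-4 + (-2 + 6/2))**2 = 4 - (-4 + (-2 + 6*(1/2)))**2 = 4 - (-4 + (-2 + 3))**2 = 4 - (-4 + 1)**2 = 4 - 1*(-3)**2 = 4 - 1*9 = 4 - 9 = -5)
1/(q(-40) - 6506) = 1/(-5 - 6506) = 1/(-6511) = -1/6511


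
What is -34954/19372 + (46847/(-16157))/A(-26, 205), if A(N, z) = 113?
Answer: -32362235499/17684127326 ≈ -1.8300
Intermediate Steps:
-34954/19372 + (46847/(-16157))/A(-26, 205) = -34954/19372 + (46847/(-16157))/113 = -34954*1/19372 + (46847*(-1/16157))*(1/113) = -17477/9686 - 46847/16157*1/113 = -17477/9686 - 46847/1825741 = -32362235499/17684127326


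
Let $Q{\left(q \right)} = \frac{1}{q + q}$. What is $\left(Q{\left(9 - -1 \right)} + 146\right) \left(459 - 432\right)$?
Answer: $\frac{78867}{20} \approx 3943.4$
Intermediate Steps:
$Q{\left(q \right)} = \frac{1}{2 q}$
$\left(Q{\left(9 - -1 \right)} + 146\right) \left(459 - 432\right) = \left(\frac{1}{2 \left(9 - -1\right)} + 146\right) \left(459 - 432\right) = \left(\frac{1}{2 \left(9 + 1\right)} + 146\right) 27 = \left(\frac{1}{2 \cdot 10} + 146\right) 27 = \left(\frac{1}{2} \cdot \frac{1}{10} + 146\right) 27 = \left(\frac{1}{20} + 146\right) 27 = \frac{2921}{20} \cdot 27 = \frac{78867}{20}$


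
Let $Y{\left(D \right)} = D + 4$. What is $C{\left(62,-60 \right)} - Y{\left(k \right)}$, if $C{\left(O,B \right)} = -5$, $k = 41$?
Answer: $-50$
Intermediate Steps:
$Y{\left(D \right)} = 4 + D$
$C{\left(62,-60 \right)} - Y{\left(k \right)} = -5 - \left(4 + 41\right) = -5 - 45 = -50$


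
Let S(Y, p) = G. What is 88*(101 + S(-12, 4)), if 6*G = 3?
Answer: 8932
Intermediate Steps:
G = 1/2 (G = (1/6)*3 = 1/2 ≈ 0.50000)
S(Y, p) = 1/2
88*(101 + S(-12, 4)) = 88*(101 + 1/2) = 88*(203/2) = 8932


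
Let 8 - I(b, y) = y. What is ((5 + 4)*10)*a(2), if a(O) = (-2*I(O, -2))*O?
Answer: -3600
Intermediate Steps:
I(b, y) = 8 - y
a(O) = -20*O (a(O) = (-2*(8 - 1*(-2)))*O = (-2*(8 + 2))*O = (-2*10)*O = -20*O)
((5 + 4)*10)*a(2) = ((5 + 4)*10)*(-20*2) = (9*10)*(-40) = 90*(-40) = -3600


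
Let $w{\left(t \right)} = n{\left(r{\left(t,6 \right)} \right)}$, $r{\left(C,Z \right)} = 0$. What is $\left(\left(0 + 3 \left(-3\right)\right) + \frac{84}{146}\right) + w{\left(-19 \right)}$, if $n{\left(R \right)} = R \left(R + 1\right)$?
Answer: $- \frac{615}{73} \approx -8.4247$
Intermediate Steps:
$n{\left(R \right)} = R \left(1 + R\right)$
$w{\left(t \right)} = 0$ ($w{\left(t \right)} = 0 \left(1 + 0\right) = 0 \cdot 1 = 0$)
$\left(\left(0 + 3 \left(-3\right)\right) + \frac{84}{146}\right) + w{\left(-19 \right)} = \left(\left(0 + 3 \left(-3\right)\right) + \frac{84}{146}\right) + 0 = \left(\left(0 - 9\right) + 84 \cdot \frac{1}{146}\right) + 0 = \left(-9 + \frac{42}{73}\right) + 0 = - \frac{615}{73} + 0 = - \frac{615}{73}$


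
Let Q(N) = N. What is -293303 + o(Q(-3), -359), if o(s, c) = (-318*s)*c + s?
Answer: -635792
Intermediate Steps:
o(s, c) = s - 318*c*s (o(s, c) = -318*c*s + s = s - 318*c*s)
-293303 + o(Q(-3), -359) = -293303 - 3*(1 - 318*(-359)) = -293303 - 3*(1 + 114162) = -293303 - 3*114163 = -293303 - 342489 = -635792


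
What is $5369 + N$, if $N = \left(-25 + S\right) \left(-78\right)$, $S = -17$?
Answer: $8645$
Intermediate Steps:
$N = 3276$ ($N = \left(-25 - 17\right) \left(-78\right) = \left(-42\right) \left(-78\right) = 3276$)
$5369 + N = 5369 + 3276 = 8645$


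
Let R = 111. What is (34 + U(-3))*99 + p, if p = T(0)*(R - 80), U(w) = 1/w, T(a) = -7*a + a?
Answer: 3333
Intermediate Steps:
T(a) = -6*a
p = 0 (p = (-6*0)*(111 - 80) = 0*31 = 0)
(34 + U(-3))*99 + p = (34 + 1/(-3))*99 + 0 = (34 - ⅓)*99 + 0 = (101/3)*99 + 0 = 3333 + 0 = 3333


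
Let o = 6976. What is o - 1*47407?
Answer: -40431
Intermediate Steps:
o - 1*47407 = 6976 - 1*47407 = 6976 - 47407 = -40431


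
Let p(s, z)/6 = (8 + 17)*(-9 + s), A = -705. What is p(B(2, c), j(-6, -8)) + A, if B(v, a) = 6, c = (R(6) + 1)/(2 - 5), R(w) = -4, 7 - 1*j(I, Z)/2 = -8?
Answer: -1155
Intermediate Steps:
j(I, Z) = 30 (j(I, Z) = 14 - 2*(-8) = 14 + 16 = 30)
c = 1 (c = (-4 + 1)/(2 - 5) = -3/(-3) = -3*(-⅓) = 1)
p(s, z) = -1350 + 150*s (p(s, z) = 6*((8 + 17)*(-9 + s)) = 6*(25*(-9 + s)) = 6*(-225 + 25*s) = -1350 + 150*s)
p(B(2, c), j(-6, -8)) + A = (-1350 + 150*6) - 705 = (-1350 + 900) - 705 = -450 - 705 = -1155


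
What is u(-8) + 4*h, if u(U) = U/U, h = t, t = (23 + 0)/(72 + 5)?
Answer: 169/77 ≈ 2.1948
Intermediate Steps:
t = 23/77 ≈ 0.29870
h = 23/77 ≈ 0.29870
u(U) = 1
u(-8) + 4*h = 1 + 4*(23/77) = 1 + 92/77 = 169/77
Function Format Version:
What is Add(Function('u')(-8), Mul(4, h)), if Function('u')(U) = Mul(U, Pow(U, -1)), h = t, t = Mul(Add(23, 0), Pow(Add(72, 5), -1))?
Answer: Rational(169, 77) ≈ 2.1948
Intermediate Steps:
t = Rational(23, 77) (t = Mul(23, Pow(77, -1)) = Mul(23, Rational(1, 77)) = Rational(23, 77) ≈ 0.29870)
h = Rational(23, 77) ≈ 0.29870
Function('u')(U) = 1
Add(Function('u')(-8), Mul(4, h)) = Add(1, Mul(4, Rational(23, 77))) = Add(1, Rational(92, 77)) = Rational(169, 77)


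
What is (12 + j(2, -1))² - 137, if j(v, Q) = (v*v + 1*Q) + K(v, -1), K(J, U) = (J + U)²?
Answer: 119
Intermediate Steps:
j(v, Q) = Q + v² + (-1 + v)² (j(v, Q) = (v*v + 1*Q) + (v - 1)² = (v² + Q) + (-1 + v)² = (Q + v²) + (-1 + v)² = Q + v² + (-1 + v)²)
(12 + j(2, -1))² - 137 = (12 + (-1 + 2² + (-1 + 2)²))² - 137 = (12 + (-1 + 4 + 1²))² - 137 = (12 + (-1 + 4 + 1))² - 137 = (12 + 4)² - 137 = 16² - 137 = 256 - 137 = 119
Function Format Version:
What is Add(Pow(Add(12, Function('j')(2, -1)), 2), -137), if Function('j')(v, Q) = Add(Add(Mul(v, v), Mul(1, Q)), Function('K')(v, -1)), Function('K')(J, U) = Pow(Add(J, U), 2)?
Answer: 119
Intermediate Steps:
Function('j')(v, Q) = Add(Q, Pow(v, 2), Pow(Add(-1, v), 2)) (Function('j')(v, Q) = Add(Add(Mul(v, v), Mul(1, Q)), Pow(Add(v, -1), 2)) = Add(Add(Pow(v, 2), Q), Pow(Add(-1, v), 2)) = Add(Add(Q, Pow(v, 2)), Pow(Add(-1, v), 2)) = Add(Q, Pow(v, 2), Pow(Add(-1, v), 2)))
Add(Pow(Add(12, Function('j')(2, -1)), 2), -137) = Add(Pow(Add(12, Add(-1, Pow(2, 2), Pow(Add(-1, 2), 2))), 2), -137) = Add(Pow(Add(12, Add(-1, 4, Pow(1, 2))), 2), -137) = Add(Pow(Add(12, Add(-1, 4, 1)), 2), -137) = Add(Pow(Add(12, 4), 2), -137) = Add(Pow(16, 2), -137) = Add(256, -137) = 119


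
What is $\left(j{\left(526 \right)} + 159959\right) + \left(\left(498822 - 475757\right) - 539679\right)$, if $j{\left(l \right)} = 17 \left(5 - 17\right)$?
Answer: $-356859$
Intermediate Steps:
$j{\left(l \right)} = -204$ ($j{\left(l \right)} = 17 \left(-12\right) = -204$)
$\left(j{\left(526 \right)} + 159959\right) + \left(\left(498822 - 475757\right) - 539679\right) = \left(-204 + 159959\right) + \left(\left(498822 - 475757\right) - 539679\right) = 159755 + \left(23065 - 539679\right) = 159755 - 516614 = -356859$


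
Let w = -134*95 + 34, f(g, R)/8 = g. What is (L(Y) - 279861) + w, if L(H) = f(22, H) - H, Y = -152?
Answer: -292229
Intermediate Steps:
f(g, R) = 8*g
L(H) = 176 - H (L(H) = 8*22 - H = 176 - H)
w = -12696 (w = -12730 + 34 = -12696)
(L(Y) - 279861) + w = ((176 - 1*(-152)) - 279861) - 12696 = ((176 + 152) - 279861) - 12696 = (328 - 279861) - 12696 = -279533 - 12696 = -292229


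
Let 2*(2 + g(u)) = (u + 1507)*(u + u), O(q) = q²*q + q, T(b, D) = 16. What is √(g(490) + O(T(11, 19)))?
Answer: 4*√61415 ≈ 991.28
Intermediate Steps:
O(q) = q + q³ (O(q) = q³ + q = q + q³)
g(u) = -2 + u*(1507 + u) (g(u) = -2 + ((u + 1507)*(u + u))/2 = -2 + ((1507 + u)*(2*u))/2 = -2 + (2*u*(1507 + u))/2 = -2 + u*(1507 + u))
√(g(490) + O(T(11, 19))) = √((-2 + 490² + 1507*490) + (16 + 16³)) = √((-2 + 240100 + 738430) + (16 + 4096)) = √(978528 + 4112) = √982640 = 4*√61415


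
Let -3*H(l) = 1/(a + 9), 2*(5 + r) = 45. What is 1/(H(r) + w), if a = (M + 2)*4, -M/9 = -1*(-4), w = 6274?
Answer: 381/2390395 ≈ 0.00015939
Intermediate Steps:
M = -36 (M = -(-9)*(-4) = -9*4 = -36)
r = 35/2 (r = -5 + (1/2)*45 = -5 + 45/2 = 35/2 ≈ 17.500)
a = -136 (a = (-36 + 2)*4 = -34*4 = -136)
H(l) = 1/381 (H(l) = -1/(3*(-136 + 9)) = -1/3/(-127) = -1/3*(-1/127) = 1/381)
1/(H(r) + w) = 1/(1/381 + 6274) = 1/(2390395/381) = 381/2390395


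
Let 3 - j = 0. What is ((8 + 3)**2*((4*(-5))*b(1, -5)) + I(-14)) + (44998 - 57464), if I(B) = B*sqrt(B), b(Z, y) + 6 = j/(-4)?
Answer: 3869 - 14*I*sqrt(14) ≈ 3869.0 - 52.383*I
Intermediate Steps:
j = 3 (j = 3 - 1*0 = 3 + 0 = 3)
b(Z, y) = -27/4 (b(Z, y) = -6 + 3/(-4) = -6 + 3*(-1/4) = -6 - 3/4 = -27/4)
I(B) = B**(3/2)
((8 + 3)**2*((4*(-5))*b(1, -5)) + I(-14)) + (44998 - 57464) = ((8 + 3)**2*((4*(-5))*(-27/4)) + (-14)**(3/2)) + (44998 - 57464) = (11**2*(-20*(-27/4)) - 14*I*sqrt(14)) - 12466 = (121*135 - 14*I*sqrt(14)) - 12466 = (16335 - 14*I*sqrt(14)) - 12466 = 3869 - 14*I*sqrt(14)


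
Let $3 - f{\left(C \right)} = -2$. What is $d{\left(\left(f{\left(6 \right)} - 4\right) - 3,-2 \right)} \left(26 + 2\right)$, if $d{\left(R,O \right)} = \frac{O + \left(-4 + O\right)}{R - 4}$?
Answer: $\frac{112}{3} \approx 37.333$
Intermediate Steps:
$f{\left(C \right)} = 5$ ($f{\left(C \right)} = 3 - -2 = 3 + 2 = 5$)
$d{\left(R,O \right)} = \frac{-4 + 2 O}{-4 + R}$
$d{\left(\left(f{\left(6 \right)} - 4\right) - 3,-2 \right)} \left(26 + 2\right) = \frac{2 \left(-2 - 2\right)}{-4 + \left(\left(5 - 4\right) - 3\right)} \left(26 + 2\right) = 2 \frac{1}{-4 + \left(1 - 3\right)} \left(-4\right) 28 = 2 \frac{1}{-4 - 2} \left(-4\right) 28 = 2 \frac{1}{-6} \left(-4\right) 28 = 2 \left(- \frac{1}{6}\right) \left(-4\right) 28 = \frac{4}{3} \cdot 28 = \frac{112}{3}$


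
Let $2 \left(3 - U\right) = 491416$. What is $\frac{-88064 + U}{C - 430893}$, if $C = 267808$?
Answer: $\frac{333769}{163085} \approx 2.0466$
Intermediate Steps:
$U = -245705$ ($U = 3 - 245708 = -245705$)
$\frac{-88064 + U}{C - 430893} = \frac{-88064 - 245705}{267808 - 430893} = - \frac{333769}{-163085} = \left(-333769\right) \left(- \frac{1}{163085}\right) = \frac{333769}{163085}$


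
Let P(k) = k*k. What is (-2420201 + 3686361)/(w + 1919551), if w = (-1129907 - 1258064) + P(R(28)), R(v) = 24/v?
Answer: -3877615/1434534 ≈ -2.7030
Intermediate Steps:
P(k) = k**2
w = -117010543/49 (w = (-1129907 - 1258064) + (24/28)**2 = -2387971 + (24*(1/28))**2 = -2387971 + (6/7)**2 = -2387971 + 36/49 = -117010543/49 ≈ -2.3880e+6)
(-2420201 + 3686361)/(w + 1919551) = (-2420201 + 3686361)/(-117010543/49 + 1919551) = 1266160/(-22952544/49) = 1266160*(-49/22952544) = -3877615/1434534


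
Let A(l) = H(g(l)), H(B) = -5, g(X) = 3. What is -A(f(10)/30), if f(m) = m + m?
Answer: 5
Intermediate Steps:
f(m) = 2*m
A(l) = -5
-A(f(10)/30) = -1*(-5) = 5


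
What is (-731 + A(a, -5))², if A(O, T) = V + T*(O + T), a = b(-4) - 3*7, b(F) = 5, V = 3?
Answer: 388129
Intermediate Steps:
a = -16 (a = 5 - 3*7 = 5 - 1*21 = 5 - 21 = -16)
A(O, T) = 3 + T*(O + T)
(-731 + A(a, -5))² = (-731 + (3 + (-5)² - 16*(-5)))² = (-731 + (3 + 25 + 80))² = (-731 + 108)² = (-623)² = 388129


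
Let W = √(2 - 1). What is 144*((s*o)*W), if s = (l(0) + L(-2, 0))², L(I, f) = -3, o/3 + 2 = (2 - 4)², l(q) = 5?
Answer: 3456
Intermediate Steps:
o = 6 (o = -6 + 3*(2 - 4)² = -6 + 3*(-2)² = -6 + 3*4 = -6 + 12 = 6)
s = 4 (s = (5 - 3)² = 2² = 4)
W = 1 (W = √1 = 1)
144*((s*o)*W) = 144*((4*6)*1) = 144*(24*1) = 144*24 = 3456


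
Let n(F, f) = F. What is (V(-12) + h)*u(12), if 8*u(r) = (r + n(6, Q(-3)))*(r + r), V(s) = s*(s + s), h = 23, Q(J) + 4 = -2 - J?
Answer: 16794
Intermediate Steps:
Q(J) = -6 - J (Q(J) = -4 + (-2 - J) = -6 - J)
V(s) = 2*s**2 (V(s) = s*(2*s) = 2*s**2)
u(r) = r*(6 + r)/4 (u(r) = ((r + 6)*(r + r))/8 = ((6 + r)*(2*r))/8 = (2*r*(6 + r))/8 = r*(6 + r)/4)
(V(-12) + h)*u(12) = (2*(-12)**2 + 23)*((1/4)*12*(6 + 12)) = (2*144 + 23)*((1/4)*12*18) = (288 + 23)*54 = 311*54 = 16794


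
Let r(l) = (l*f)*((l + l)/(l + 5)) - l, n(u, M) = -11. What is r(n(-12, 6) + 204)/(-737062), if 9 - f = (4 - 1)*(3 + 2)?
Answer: 80867/24323046 ≈ 0.0033247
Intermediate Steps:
f = -6 (f = 9 - (4 - 1)*(3 + 2) = 9 - 3*5 = 9 - 1*15 = 9 - 15 = -6)
r(l) = -l - 12*l**2/(5 + l) (r(l) = (l*(-6))*((l + l)/(l + 5)) - l = (-6*l)*((2*l)/(5 + l)) - l = (-6*l)*(2*l/(5 + l)) - l = -12*l**2/(5 + l) - l = -l - 12*l**2/(5 + l))
r(n(-12, 6) + 204)/(-737062) = -(-11 + 204)*(5 + 13*(-11 + 204))/(5 + (-11 + 204))/(-737062) = -1*193*(5 + 13*193)/(5 + 193)*(-1/737062) = -1*193*(5 + 2509)/198*(-1/737062) = -1*193*1/198*2514*(-1/737062) = -80867/33*(-1/737062) = 80867/24323046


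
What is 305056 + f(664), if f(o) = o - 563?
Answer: 305157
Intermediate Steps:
f(o) = -563 + o
305056 + f(664) = 305056 + (-563 + 664) = 305056 + 101 = 305157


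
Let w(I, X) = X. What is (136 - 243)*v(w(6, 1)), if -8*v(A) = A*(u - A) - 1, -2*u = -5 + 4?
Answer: -321/16 ≈ -20.063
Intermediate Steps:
u = ½ (u = -(-5 + 4)/2 = -½*(-1) = ½ ≈ 0.50000)
v(A) = ⅛ - A*(½ - A)/8 (v(A) = -(A*(½ - A) - 1)/8 = -(-1 + A*(½ - A))/8 = ⅛ - A*(½ - A)/8)
(136 - 243)*v(w(6, 1)) = (136 - 243)*(⅛ - 1/16*1 + (⅛)*1²) = -107*(⅛ - 1/16 + (⅛)*1) = -107*(⅛ - 1/16 + ⅛) = -107*3/16 = -321/16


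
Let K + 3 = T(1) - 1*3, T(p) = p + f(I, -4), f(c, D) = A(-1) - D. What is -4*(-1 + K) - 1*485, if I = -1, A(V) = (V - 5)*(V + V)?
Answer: -525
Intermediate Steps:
A(V) = 2*V*(-5 + V) (A(V) = (-5 + V)*(2*V) = 2*V*(-5 + V))
f(c, D) = 12 - D (f(c, D) = 2*(-1)*(-5 - 1) - D = 2*(-1)*(-6) - D = 12 - D)
T(p) = 16 + p (T(p) = p + (12 - 1*(-4)) = p + (12 + 4) = p + 16 = 16 + p)
K = 11 (K = -3 + ((16 + 1) - 1*3) = -3 + (17 - 3) = -3 + 14 = 11)
-4*(-1 + K) - 1*485 = -4*(-1 + 11) - 1*485 = -4*10 - 485 = -40 - 485 = -525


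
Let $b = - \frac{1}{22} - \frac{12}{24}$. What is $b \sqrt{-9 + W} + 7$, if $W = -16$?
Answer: $7 - \frac{30 i}{11} \approx 7.0 - 2.7273 i$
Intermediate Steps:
$b = - \frac{6}{11}$ ($b = \left(-1\right) \frac{1}{22} - \frac{1}{2} = - \frac{1}{22} - \frac{1}{2} = - \frac{6}{11} \approx -0.54545$)
$b \sqrt{-9 + W} + 7 = - \frac{6 \sqrt{-9 - 16}}{11} + 7 = - \frac{6 \sqrt{-25}}{11} + 7 = - \frac{6 \cdot 5 i}{11} + 7 = - \frac{30 i}{11} + 7 = 7 - \frac{30 i}{11}$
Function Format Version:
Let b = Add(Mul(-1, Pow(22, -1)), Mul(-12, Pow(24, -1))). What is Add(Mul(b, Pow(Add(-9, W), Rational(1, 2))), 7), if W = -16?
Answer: Add(7, Mul(Rational(-30, 11), I)) ≈ Add(7.0000, Mul(-2.7273, I))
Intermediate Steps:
b = Rational(-6, 11) (b = Add(Mul(-1, Rational(1, 22)), Mul(-12, Rational(1, 24))) = Add(Rational(-1, 22), Rational(-1, 2)) = Rational(-6, 11) ≈ -0.54545)
Add(Mul(b, Pow(Add(-9, W), Rational(1, 2))), 7) = Add(Mul(Rational(-6, 11), Pow(Add(-9, -16), Rational(1, 2))), 7) = Add(Mul(Rational(-6, 11), Pow(-25, Rational(1, 2))), 7) = Add(Mul(Rational(-6, 11), Mul(5, I)), 7) = Add(Mul(Rational(-30, 11), I), 7) = Add(7, Mul(Rational(-30, 11), I))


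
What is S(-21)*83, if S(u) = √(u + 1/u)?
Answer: 83*I*√9282/21 ≈ 380.78*I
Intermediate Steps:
S(-21)*83 = √(-21 + 1/(-21))*83 = √(-21 - 1/21)*83 = √(-442/21)*83 = (I*√9282/21)*83 = 83*I*√9282/21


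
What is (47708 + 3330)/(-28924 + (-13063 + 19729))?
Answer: -25519/11129 ≈ -2.2930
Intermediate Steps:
(47708 + 3330)/(-28924 + (-13063 + 19729)) = 51038/(-28924 + 6666) = 51038/(-22258) = 51038*(-1/22258) = -25519/11129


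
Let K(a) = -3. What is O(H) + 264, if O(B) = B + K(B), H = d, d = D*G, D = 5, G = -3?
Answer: 246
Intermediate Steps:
d = -15 (d = 5*(-3) = -15)
H = -15
O(B) = -3 + B (O(B) = B - 3 = -3 + B)
O(H) + 264 = (-3 - 15) + 264 = -18 + 264 = 246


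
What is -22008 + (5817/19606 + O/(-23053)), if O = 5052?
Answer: -9947077363155/451977118 ≈ -22008.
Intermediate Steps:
-22008 + (5817/19606 + O/(-23053)) = -22008 + (5817/19606 + 5052/(-23053)) = -22008 + (5817*(1/19606) + 5052*(-1/23053)) = -22008 + (5817/19606 - 5052/23053) = -22008 + 35049789/451977118 = -9947077363155/451977118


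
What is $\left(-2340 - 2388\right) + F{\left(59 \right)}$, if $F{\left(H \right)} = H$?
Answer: $-4669$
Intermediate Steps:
$\left(-2340 - 2388\right) + F{\left(59 \right)} = \left(-2340 - 2388\right) + 59 = -4728 + 59 = -4669$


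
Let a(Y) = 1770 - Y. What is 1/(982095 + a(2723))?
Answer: 1/981142 ≈ 1.0192e-6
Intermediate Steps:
1/(982095 + a(2723)) = 1/(982095 + (1770 - 1*2723)) = 1/(982095 + (1770 - 2723)) = 1/(982095 - 953) = 1/981142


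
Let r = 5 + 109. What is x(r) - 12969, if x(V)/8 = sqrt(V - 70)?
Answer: -12969 + 16*sqrt(11) ≈ -12916.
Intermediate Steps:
r = 114
x(V) = 8*sqrt(-70 + V) (x(V) = 8*sqrt(V - 70) = 8*sqrt(-70 + V))
x(r) - 12969 = 8*sqrt(-70 + 114) - 12969 = 8*sqrt(44) - 12969 = 8*(2*sqrt(11)) - 12969 = 16*sqrt(11) - 12969 = -12969 + 16*sqrt(11)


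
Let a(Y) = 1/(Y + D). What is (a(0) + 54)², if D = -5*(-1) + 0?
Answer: 73441/25 ≈ 2937.6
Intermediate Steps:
D = 5 (D = 5 + 0 = 5)
a(Y) = 1/(5 + Y) (a(Y) = 1/(Y + 5) = 1/(5 + Y))
(a(0) + 54)² = (1/(5 + 0) + 54)² = (1/5 + 54)² = (⅕ + 54)² = (271/5)² = 73441/25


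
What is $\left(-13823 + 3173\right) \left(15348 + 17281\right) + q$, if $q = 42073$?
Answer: $-347456777$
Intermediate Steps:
$\left(-13823 + 3173\right) \left(15348 + 17281\right) + q = \left(-13823 + 3173\right) \left(15348 + 17281\right) + 42073 = \left(-10650\right) 32629 + 42073 = -347498850 + 42073 = -347456777$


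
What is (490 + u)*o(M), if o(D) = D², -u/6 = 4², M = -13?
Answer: 66586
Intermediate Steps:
u = -96 (u = -6*4² = -6*16 = -96)
(490 + u)*o(M) = (490 - 96)*(-13)² = 394*169 = 66586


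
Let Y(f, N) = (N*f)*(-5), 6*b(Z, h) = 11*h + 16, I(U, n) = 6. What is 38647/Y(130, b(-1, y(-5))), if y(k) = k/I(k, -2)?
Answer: -695646/13325 ≈ -52.206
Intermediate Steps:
y(k) = k/6
b(Z, h) = 8/3 + 11*h/6 (b(Z, h) = (11*h + 16)/6 = (16 + 11*h)/6 = 8/3 + 11*h/6)
Y(f, N) = -5*N*f
38647/Y(130, b(-1, y(-5))) = 38647/((-5*(8/3 + 11*((⅙)*(-5))/6)*130)) = 38647/((-5*(8/3 + (11/6)*(-⅚))*130)) = 38647/((-5*(8/3 - 55/36)*130)) = 38647/((-5*41/36*130)) = 38647/(-13325/18) = 38647*(-18/13325) = -695646/13325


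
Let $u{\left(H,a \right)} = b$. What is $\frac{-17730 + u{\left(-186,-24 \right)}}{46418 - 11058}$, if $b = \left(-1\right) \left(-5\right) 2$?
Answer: $- \frac{443}{884} \approx -0.50113$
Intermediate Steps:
$b = 10$ ($b = 5 \cdot 2 = 10$)
$u{\left(H,a \right)} = 10$
$\frac{-17730 + u{\left(-186,-24 \right)}}{46418 - 11058} = \frac{-17730 + 10}{46418 - 11058} = - \frac{17720}{35360} = \left(-17720\right) \frac{1}{35360} = - \frac{443}{884}$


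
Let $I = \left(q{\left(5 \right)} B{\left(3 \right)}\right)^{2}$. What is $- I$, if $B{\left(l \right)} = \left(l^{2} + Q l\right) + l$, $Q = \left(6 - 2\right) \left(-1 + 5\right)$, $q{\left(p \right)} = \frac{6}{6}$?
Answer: $-3600$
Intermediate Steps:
$q{\left(p \right)} = 1$ ($q{\left(p \right)} = 6 \cdot \frac{1}{6} = 1$)
$Q = 16$ ($Q = 4 \cdot 4 = 16$)
$B{\left(l \right)} = l^{2} + 17 l$ ($B{\left(l \right)} = \left(l^{2} + 16 l\right) + l = l^{2} + 17 l$)
$I = 3600$ ($I = \left(1 \cdot 3 \left(17 + 3\right)\right)^{2} = \left(1 \cdot 3 \cdot 20\right)^{2} = \left(1 \cdot 60\right)^{2} = 60^{2} = 3600$)
$- I = \left(-1\right) 3600 = -3600$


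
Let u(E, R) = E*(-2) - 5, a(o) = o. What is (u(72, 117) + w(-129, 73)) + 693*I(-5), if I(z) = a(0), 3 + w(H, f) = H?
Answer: -281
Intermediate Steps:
w(H, f) = -3 + H
I(z) = 0
u(E, R) = -5 - 2*E (u(E, R) = -2*E - 5 = -5 - 2*E)
(u(72, 117) + w(-129, 73)) + 693*I(-5) = ((-5 - 2*72) + (-3 - 129)) + 693*0 = ((-5 - 144) - 132) + 0 = (-149 - 132) + 0 = -281 + 0 = -281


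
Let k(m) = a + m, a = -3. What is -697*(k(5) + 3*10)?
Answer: -22304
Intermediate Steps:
k(m) = -3 + m
-697*(k(5) + 3*10) = -697*((-3 + 5) + 3*10) = -697*(2 + 30) = -697*32 = -22304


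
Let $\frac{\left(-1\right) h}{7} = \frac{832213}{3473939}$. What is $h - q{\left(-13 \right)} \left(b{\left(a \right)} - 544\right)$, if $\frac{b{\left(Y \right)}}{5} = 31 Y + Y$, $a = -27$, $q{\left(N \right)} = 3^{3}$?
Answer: $\frac{2247387367}{17113} \approx 1.3133 \cdot 10^{5}$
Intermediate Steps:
$h = - \frac{28697}{17113}$ ($h = - 7 \cdot \frac{832213}{3473939} = - 7 \cdot 832213 \cdot \frac{1}{3473939} = \left(-7\right) \frac{28697}{119791} = - \frac{28697}{17113} \approx -1.6769$)
$q{\left(N \right)} = 27$
$b{\left(Y \right)} = 160 Y$ ($b{\left(Y \right)} = 5 \left(31 Y + Y\right) = 5 \cdot 32 Y = 160 Y$)
$h - q{\left(-13 \right)} \left(b{\left(a \right)} - 544\right) = - \frac{28697}{17113} - 27 \left(160 \left(-27\right) - 544\right) = - \frac{28697}{17113} - 27 \left(-4320 - 544\right) = - \frac{28697}{17113} - 27 \left(-4864\right) = - \frac{28697}{17113} - -131328 = - \frac{28697}{17113} + 131328 = \frac{2247387367}{17113}$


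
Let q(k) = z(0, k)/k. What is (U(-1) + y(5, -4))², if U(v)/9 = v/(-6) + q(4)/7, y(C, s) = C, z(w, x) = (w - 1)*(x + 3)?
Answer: 289/16 ≈ 18.063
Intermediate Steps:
z(w, x) = (-1 + w)*(3 + x)
q(k) = (-3 - k)/k (q(k) = (-3 - k + 3*0 + 0*k)/k = (-3 - k + 0 + 0)/k = (-3 - k)/k)
U(v) = -9/4 - 3*v/2 (U(v) = 9*(v/(-6) + ((-3 - 1*4)/4)/7) = 9*(v*(-⅙) + ((-3 - 4)/4)*(⅐)) = 9*(-v/6 + ((¼)*(-7))*(⅐)) = 9*(-v/6 - 7/4*⅐) = 9*(-v/6 - ¼) = 9*(-¼ - v/6) = -9/4 - 3*v/2)
(U(-1) + y(5, -4))² = ((-9/4 - 3/2*(-1)) + 5)² = ((-9/4 + 3/2) + 5)² = (-¾ + 5)² = (17/4)² = 289/16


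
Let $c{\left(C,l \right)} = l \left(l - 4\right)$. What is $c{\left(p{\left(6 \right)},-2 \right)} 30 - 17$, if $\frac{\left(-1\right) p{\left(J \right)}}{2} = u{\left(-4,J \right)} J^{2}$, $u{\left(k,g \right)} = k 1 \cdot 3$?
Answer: $343$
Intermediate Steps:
$u{\left(k,g \right)} = 3 k$ ($u{\left(k,g \right)} = k 3 = 3 k$)
$p{\left(J \right)} = 24 J^{2}$ ($p{\left(J \right)} = - 2 \cdot 3 \left(-4\right) J^{2} = - 2 \left(- 12 J^{2}\right) = 24 J^{2}$)
$c{\left(C,l \right)} = l \left(-4 + l\right)$
$c{\left(p{\left(6 \right)},-2 \right)} 30 - 17 = - 2 \left(-4 - 2\right) 30 - 17 = \left(-2\right) \left(-6\right) 30 - 17 = 12 \cdot 30 - 17 = 360 - 17 = 343$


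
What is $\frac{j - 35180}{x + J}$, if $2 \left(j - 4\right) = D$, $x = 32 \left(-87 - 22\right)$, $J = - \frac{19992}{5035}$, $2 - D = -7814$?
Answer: $\frac{39358595}{4395518} \approx 8.9543$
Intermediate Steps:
$D = 7816$ ($D = 2 - -7814 = 2 + 7814 = 7816$)
$J = - \frac{19992}{5035}$ ($J = \left(-19992\right) \frac{1}{5035} = - \frac{19992}{5035} \approx -3.9706$)
$x = -3488$ ($x = 32 \left(-109\right) = -3488$)
$j = 3912$ ($j = 4 + \frac{1}{2} \cdot 7816 = 4 + 3908 = 3912$)
$\frac{j - 35180}{x + J} = \frac{3912 - 35180}{-3488 - \frac{19992}{5035}} = - \frac{31268}{- \frac{17582072}{5035}} = \left(-31268\right) \left(- \frac{5035}{17582072}\right) = \frac{39358595}{4395518}$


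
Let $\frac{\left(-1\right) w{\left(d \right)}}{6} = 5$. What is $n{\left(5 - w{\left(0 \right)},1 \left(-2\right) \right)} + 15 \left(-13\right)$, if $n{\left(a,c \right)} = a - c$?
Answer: $-158$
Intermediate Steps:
$w{\left(d \right)} = -30$ ($w{\left(d \right)} = \left(-6\right) 5 = -30$)
$n{\left(5 - w{\left(0 \right)},1 \left(-2\right) \right)} + 15 \left(-13\right) = \left(\left(5 - -30\right) - 1 \left(-2\right)\right) + 15 \left(-13\right) = \left(\left(5 + 30\right) - -2\right) - 195 = \left(35 + 2\right) - 195 = 37 - 195 = -158$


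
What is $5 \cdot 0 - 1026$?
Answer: $-1026$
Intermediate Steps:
$5 \cdot 0 - 1026 = 0 - 1026 = -1026$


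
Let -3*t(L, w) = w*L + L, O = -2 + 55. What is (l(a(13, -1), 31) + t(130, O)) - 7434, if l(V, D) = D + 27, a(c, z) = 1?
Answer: -9716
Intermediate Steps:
l(V, D) = 27 + D
O = 53
t(L, w) = -L/3 - L*w/3 (t(L, w) = -(w*L + L)/3 = -(L*w + L)/3 = -(L + L*w)/3 = -L/3 - L*w/3)
(l(a(13, -1), 31) + t(130, O)) - 7434 = ((27 + 31) - ⅓*130*(1 + 53)) - 7434 = (58 - ⅓*130*54) - 7434 = (58 - 2340) - 7434 = -2282 - 7434 = -9716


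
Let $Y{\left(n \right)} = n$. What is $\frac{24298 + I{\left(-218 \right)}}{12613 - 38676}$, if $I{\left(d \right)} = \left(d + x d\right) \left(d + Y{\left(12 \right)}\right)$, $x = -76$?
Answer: $\frac{3343802}{26063} \approx 128.3$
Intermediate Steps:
$I{\left(d \right)} = - 75 d \left(12 + d\right)$ ($I{\left(d \right)} = \left(d - 76 d\right) \left(d + 12\right) = - 75 d \left(12 + d\right)$)
$\frac{24298 + I{\left(-218 \right)}}{12613 - 38676} = \frac{24298 + 75 \left(-218\right) \left(-12 - -218\right)}{12613 - 38676} = \frac{24298 + 75 \left(-218\right) \left(-12 + 218\right)}{-26063} = \left(24298 + 75 \left(-218\right) 206\right) \left(- \frac{1}{26063}\right) = \left(24298 - 3368100\right) \left(- \frac{1}{26063}\right) = \left(-3343802\right) \left(- \frac{1}{26063}\right) = \frac{3343802}{26063}$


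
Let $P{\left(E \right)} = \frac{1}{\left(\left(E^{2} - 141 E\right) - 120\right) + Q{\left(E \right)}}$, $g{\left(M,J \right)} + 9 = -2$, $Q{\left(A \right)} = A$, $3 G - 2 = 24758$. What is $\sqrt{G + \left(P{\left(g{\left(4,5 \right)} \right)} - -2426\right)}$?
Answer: $\frac{\sqrt{228240103503}}{4623} \approx 103.34$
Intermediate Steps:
$G = \frac{24760}{3}$ ($G = \frac{2}{3} + \frac{1}{3} \cdot 24758 = \frac{2}{3} + \frac{24758}{3} = \frac{24760}{3} \approx 8253.3$)
$g{\left(M,J \right)} = -11$ ($g{\left(M,J \right)} = -9 - 2 = -11$)
$P{\left(E \right)} = \frac{1}{-120 + E^{2} - 140 E}$ ($P{\left(E \right)} = \frac{1}{\left(\left(E^{2} - 141 E\right) - 120\right) + E} = \frac{1}{\left(-120 + E^{2} - 141 E\right) + E} = \frac{1}{-120 + E^{2} - 140 E}$)
$\sqrt{G + \left(P{\left(g{\left(4,5 \right)} \right)} - -2426\right)} = \sqrt{\frac{24760}{3} + \left(\frac{1}{-120 + \left(-11\right)^{2} - -1540} - -2426\right)} = \sqrt{\frac{24760}{3} + \left(\frac{1}{-120 + 121 + 1540} + 2426\right)} = \sqrt{\frac{24760}{3} + \left(\frac{1}{1541} + 2426\right)} = \sqrt{\frac{24760}{3} + \frac{3738467}{1541}} = \sqrt{\frac{49370561}{4623}} = \frac{\sqrt{228240103503}}{4623}$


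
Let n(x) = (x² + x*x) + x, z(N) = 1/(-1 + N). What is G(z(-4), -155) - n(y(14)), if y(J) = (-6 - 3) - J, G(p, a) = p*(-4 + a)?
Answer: -5016/5 ≈ -1003.2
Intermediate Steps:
y(J) = -9 - J
n(x) = x + 2*x² (n(x) = (x² + x²) + x = 2*x² + x = x + 2*x²)
G(z(-4), -155) - n(y(14)) = (-4 - 155)/(-1 - 4) - (-9 - 1*14)*(1 + 2*(-9 - 1*14)) = -159/(-5) - (-9 - 14)*(1 + 2*(-9 - 14)) = -⅕*(-159) - (-23)*(1 + 2*(-23)) = 159/5 - (-23)*(1 - 46) = 159/5 - (-23)*(-45) = 159/5 - 1*1035 = 159/5 - 1035 = -5016/5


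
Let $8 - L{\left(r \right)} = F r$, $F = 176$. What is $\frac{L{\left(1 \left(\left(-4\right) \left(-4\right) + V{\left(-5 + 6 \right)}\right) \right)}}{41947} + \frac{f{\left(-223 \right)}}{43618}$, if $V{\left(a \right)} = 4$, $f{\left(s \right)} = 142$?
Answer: $- \frac{73614971}{914822123} \approx -0.080469$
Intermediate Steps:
$L{\left(r \right)} = 8 - 176 r$
$\frac{L{\left(1 \left(\left(-4\right) \left(-4\right) + V{\left(-5 + 6 \right)}\right) \right)}}{41947} + \frac{f{\left(-223 \right)}}{43618} = \frac{8 - 176 \cdot 1 \left(\left(-4\right) \left(-4\right) + 4\right)}{41947} + \frac{142}{43618} = \left(8 - 176 \cdot 1 \left(16 + 4\right)\right) \frac{1}{41947} + 142 \cdot \frac{1}{43618} = \left(8 - 176 \cdot 1 \cdot 20\right) \frac{1}{41947} + \frac{71}{21809} = \left(8 - 3520\right) \frac{1}{41947} + \frac{71}{21809} = \left(-3512\right) \frac{1}{41947} + \frac{71}{21809} = - \frac{3512}{41947} + \frac{71}{21809} = - \frac{73614971}{914822123}$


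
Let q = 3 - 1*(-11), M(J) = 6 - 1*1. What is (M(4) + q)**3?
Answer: 6859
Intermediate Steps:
M(J) = 5 (M(J) = 6 - 1 = 5)
q = 14 (q = 3 + 11 = 14)
(M(4) + q)**3 = (5 + 14)**3 = 19**3 = 6859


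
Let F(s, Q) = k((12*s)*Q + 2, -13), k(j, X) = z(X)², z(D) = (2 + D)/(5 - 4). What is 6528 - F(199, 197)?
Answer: 6407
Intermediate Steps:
z(D) = 2 + D (z(D) = (2 + D)/1 = (2 + D)*1 = 2 + D)
k(j, X) = (2 + X)²
F(s, Q) = 121 (F(s, Q) = (2 - 13)² = (-11)² = 121)
6528 - F(199, 197) = 6528 - 1*121 = 6528 - 121 = 6407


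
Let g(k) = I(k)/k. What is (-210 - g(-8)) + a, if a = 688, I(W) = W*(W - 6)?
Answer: 492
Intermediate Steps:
I(W) = W*(-6 + W)
g(k) = -6 + k (g(k) = (k*(-6 + k))/k = -6 + k)
(-210 - g(-8)) + a = (-210 - (-6 - 8)) + 688 = (-210 - 1*(-14)) + 688 = (-210 + 14) + 688 = -196 + 688 = 492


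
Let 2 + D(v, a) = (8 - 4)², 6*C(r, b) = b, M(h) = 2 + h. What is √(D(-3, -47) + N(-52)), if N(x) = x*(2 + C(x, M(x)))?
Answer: √3090/3 ≈ 18.529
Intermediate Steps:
C(r, b) = b/6
D(v, a) = 14 (D(v, a) = -2 + (8 - 4)² = -2 + 4² = -2 + 16 = 14)
N(x) = x*(7/3 + x/6) (N(x) = x*(2 + (2 + x)/6) = x*(2 + (⅓ + x/6)) = x*(7/3 + x/6))
√(D(-3, -47) + N(-52)) = √(14 + (⅙)*(-52)*(14 - 52)) = √(14 + (⅙)*(-52)*(-38)) = √(14 + 988/3) = √(1030/3) = √3090/3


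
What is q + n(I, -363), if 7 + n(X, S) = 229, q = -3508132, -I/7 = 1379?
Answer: -3507910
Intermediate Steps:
I = -9653 (I = -7*1379 = -9653)
n(X, S) = 222 (n(X, S) = -7 + 229 = 222)
q + n(I, -363) = -3508132 + 222 = -3507910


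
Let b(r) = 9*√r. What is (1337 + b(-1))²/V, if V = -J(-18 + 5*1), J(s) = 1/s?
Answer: 23237344 + 312858*I ≈ 2.3237e+7 + 3.1286e+5*I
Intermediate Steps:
V = 1/13 (V = -1/(-18 + 5*1) = -1/(-18 + 5) = -1/(-13) = -1*(-1/13) = 1/13 ≈ 0.076923)
(1337 + b(-1))²/V = (1337 + 9*√(-1))²/(1/13) = (1337 + 9*I)²*13 = 13*(1337 + 9*I)²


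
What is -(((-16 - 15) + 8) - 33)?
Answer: 56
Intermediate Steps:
-(((-16 - 15) + 8) - 33) = -((-31 + 8) - 33) = -(-23 - 33) = -1*(-56) = 56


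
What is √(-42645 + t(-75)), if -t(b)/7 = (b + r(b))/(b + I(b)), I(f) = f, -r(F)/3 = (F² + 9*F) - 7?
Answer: I*√1083513/5 ≈ 208.18*I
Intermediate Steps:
r(F) = 21 - 27*F - 3*F² (r(F) = -3*((F² + 9*F) - 7) = -3*(-7 + F² + 9*F) = 21 - 27*F - 3*F²)
t(b) = -7*(21 - 26*b - 3*b²)/(2*b) (t(b) = -7*(b + (21 - 27*b - 3*b²))/(b + b) = -7*(21 - 26*b - 3*b²)/(2*b))
√(-42645 + t(-75)) = √(-42645 + (91 - 147/2/(-75) + (21/2)*(-75))) = √(-42645 + (91 - 147/2*(-1/75) - 1575/2)) = √(-42645 + (91 + 49/50 - 1575/2)) = √(-42645 - 17388/25) = √(-1083513/25) = I*√1083513/5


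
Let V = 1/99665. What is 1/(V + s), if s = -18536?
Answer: -99665/1847390439 ≈ -5.3949e-5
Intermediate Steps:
V = 1/99665 ≈ 1.0034e-5
1/(V + s) = 1/(1/99665 - 18536) = 1/(-1847390439/99665) = -99665/1847390439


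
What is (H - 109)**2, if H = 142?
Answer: 1089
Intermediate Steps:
(H - 109)**2 = (142 - 109)**2 = 33**2 = 1089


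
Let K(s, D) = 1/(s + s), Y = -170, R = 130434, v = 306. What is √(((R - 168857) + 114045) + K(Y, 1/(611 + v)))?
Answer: 3*√242830635/170 ≈ 274.99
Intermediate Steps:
K(s, D) = 1/(2*s)
√(((R - 168857) + 114045) + K(Y, 1/(611 + v))) = √(((130434 - 168857) + 114045) + (½)/(-170)) = √((-38423 + 114045) + (½)*(-1/170)) = √(75622 - 1/340) = √(25711479/340) = 3*√242830635/170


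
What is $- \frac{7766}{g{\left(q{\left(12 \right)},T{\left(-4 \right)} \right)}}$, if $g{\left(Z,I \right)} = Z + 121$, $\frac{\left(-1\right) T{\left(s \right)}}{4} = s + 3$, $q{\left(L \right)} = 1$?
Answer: $- \frac{3883}{61} \approx -63.656$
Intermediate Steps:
$T{\left(s \right)} = -12 - 4 s$ ($T{\left(s \right)} = - 4 \left(s + 3\right) = - 4 \left(3 + s\right) = -12 - 4 s$)
$g{\left(Z,I \right)} = 121 + Z$
$- \frac{7766}{g{\left(q{\left(12 \right)},T{\left(-4 \right)} \right)}} = - \frac{7766}{121 + 1} = - \frac{7766}{122} = \left(-7766\right) \frac{1}{122} = - \frac{3883}{61}$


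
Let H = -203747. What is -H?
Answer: 203747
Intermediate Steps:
-H = -1*(-203747) = 203747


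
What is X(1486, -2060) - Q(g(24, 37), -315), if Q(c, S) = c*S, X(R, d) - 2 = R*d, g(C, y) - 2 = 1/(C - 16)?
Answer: -24483909/8 ≈ -3.0605e+6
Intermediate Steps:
g(C, y) = 2 + 1/(-16 + C) (g(C, y) = 2 + 1/(C - 16) = 2 + 1/(-16 + C))
X(R, d) = 2 + R*d
Q(c, S) = S*c
X(1486, -2060) - Q(g(24, 37), -315) = (2 + 1486*(-2060)) - (-315)*(-31 + 2*24)/(-16 + 24) = (2 - 3061160) - (-315)*(-31 + 48)/8 = -3061158 - (-315)*(⅛)*17 = -3061158 - (-315)*17/8 = -3061158 - 1*(-5355/8) = -3061158 + 5355/8 = -24483909/8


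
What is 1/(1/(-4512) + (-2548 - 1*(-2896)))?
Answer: 4512/1570175 ≈ 0.0028736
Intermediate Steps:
1/(1/(-4512) + (-2548 - 1*(-2896))) = 1/(-1/4512 + (-2548 + 2896)) = 1/(-1/4512 + 348) = 1/(1570175/4512) = 4512/1570175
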